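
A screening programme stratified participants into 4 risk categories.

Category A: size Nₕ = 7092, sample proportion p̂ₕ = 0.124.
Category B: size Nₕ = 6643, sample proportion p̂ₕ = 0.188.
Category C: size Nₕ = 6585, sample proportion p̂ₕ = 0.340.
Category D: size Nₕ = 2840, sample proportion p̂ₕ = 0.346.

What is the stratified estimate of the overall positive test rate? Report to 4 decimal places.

0.2310

Wₕ = Nₕ/N with N = 23160: 0.3062, 0.2868, 0.2843, 0.1226.
p̂_st = 0.3062·0.124 + 0.2868·0.188 + 0.2843·0.340 + 0.1226·0.346 ≈ 0.230994... → 0.2310.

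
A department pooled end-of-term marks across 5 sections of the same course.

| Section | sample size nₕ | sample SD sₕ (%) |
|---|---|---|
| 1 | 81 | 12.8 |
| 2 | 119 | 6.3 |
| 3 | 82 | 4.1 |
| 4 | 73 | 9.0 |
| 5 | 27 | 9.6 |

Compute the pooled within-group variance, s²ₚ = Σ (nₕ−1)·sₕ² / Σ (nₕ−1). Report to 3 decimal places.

Degrees of freedom: 80 + 118 + 81 + 72 + 26 = 377.
Σ(nₕ−1)sₕ² = 80·163.84 + 118·39.69 + 81·16.81 + 72·81 + 26·92.16 = 27380.39.
s²ₚ = 27380.39 / 377 = 72.62703... → 72.627.

72.627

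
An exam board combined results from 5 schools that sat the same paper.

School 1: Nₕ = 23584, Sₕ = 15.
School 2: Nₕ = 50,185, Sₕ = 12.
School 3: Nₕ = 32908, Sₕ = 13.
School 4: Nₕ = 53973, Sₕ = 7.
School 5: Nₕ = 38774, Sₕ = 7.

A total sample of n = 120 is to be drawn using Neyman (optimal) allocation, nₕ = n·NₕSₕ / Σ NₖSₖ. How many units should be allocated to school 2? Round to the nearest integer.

36

Σ NₕSₕ = 23584·15 + 50185·12 + 32908·13 + 53973·7 + 38774·7 = 2033013.
Share for 2: 602220/2033013 = 0.29622.
n_2 = 120 × 0.29622 = 35.546... → 36.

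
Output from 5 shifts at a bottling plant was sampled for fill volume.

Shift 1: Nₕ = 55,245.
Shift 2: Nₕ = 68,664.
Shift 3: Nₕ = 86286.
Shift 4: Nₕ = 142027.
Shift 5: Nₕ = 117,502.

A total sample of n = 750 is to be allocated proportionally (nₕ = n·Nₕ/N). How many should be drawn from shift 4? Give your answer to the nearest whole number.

227

Share of shift 4 = 142027/469724 = 0.30236.
Allocate 750 × 0.30236 = 226.772... → 227.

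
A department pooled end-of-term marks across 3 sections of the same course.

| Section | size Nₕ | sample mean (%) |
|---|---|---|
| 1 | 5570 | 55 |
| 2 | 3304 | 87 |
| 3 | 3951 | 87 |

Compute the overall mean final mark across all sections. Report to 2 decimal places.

N = 5570 + 3304 + 3951 = 12825.
Weight each subgroup mean by Nₕ/N and sum.
Σ Nₕx̄ₕ = 5570·55 + 3304·87 + 3951·87 = 306350 + 287448 + 343737 = 937535.
Divide by N: 937535 / 12825 = 73.1021... → 73.10.

73.10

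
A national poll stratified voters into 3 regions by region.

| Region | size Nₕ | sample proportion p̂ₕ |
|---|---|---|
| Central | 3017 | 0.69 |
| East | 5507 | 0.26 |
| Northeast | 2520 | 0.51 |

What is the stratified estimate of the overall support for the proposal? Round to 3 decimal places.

Wₕ = Nₕ/N with N = 11044: 0.2732, 0.4986, 0.2282.
p̂_st = 0.2732·0.69 + 0.4986·0.26 + 0.2282·0.51 ≈ 0.43451... → 0.435.

0.435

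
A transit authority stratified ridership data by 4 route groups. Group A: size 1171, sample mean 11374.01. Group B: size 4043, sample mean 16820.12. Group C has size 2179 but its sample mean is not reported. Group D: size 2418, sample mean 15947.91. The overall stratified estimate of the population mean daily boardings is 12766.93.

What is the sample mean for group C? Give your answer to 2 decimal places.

2465.16

N = 1171 + 4043 + 2179 + 2418 = 9811.
Overall total = μ·N = 12766.93·9811 = 125256350.23.
Subtract the known strata: 1171·11374.01 + 4043·16820.12 + 2418·15947.91 = 119884757.25.
Remaining total for group C: 125256350.23 − 119884757.25 = 5371592.98.
Divide by its size: 5371592.98 / 2179 = 2465.1643... → 2465.16.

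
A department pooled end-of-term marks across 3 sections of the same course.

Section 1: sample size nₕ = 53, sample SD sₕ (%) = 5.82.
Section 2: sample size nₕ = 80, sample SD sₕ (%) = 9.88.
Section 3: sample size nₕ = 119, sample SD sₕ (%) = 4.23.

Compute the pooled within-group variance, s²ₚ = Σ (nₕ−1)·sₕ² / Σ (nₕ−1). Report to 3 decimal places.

46.523

Degrees of freedom: 52 + 79 + 118 = 249.
Σ(nₕ−1)sₕ² = 52·33.8724 + 79·97.6144 + 118·17.8929 = 11584.2646.
s²ₚ = 11584.2646 / 249 = 46.52315... → 46.523.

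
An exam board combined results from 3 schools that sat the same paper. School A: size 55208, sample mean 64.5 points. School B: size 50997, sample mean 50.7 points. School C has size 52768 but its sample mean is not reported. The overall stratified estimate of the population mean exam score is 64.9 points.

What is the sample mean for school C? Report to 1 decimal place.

79.0

Σ Nₕx̄ₕ = N·μ, so 52768·x̄_C = 158973·64.9 − (55208·64.5 + 50997·50.7).
= 10317347.7 − 6146463.9 = 4170883.8.
x̄_C = 4170883.8 / 52768 = 79.042... → 79.0.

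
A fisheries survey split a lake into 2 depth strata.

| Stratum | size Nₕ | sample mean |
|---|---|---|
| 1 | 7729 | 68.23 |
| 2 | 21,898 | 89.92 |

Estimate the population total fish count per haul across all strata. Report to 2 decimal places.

2496417.83

Population total = Σ Nₕ·x̄ₕ (each stratum's size times its mean).
7729·68.23 + 21898·89.92 = 527349.67 + 1969068.16 = 2496417.83.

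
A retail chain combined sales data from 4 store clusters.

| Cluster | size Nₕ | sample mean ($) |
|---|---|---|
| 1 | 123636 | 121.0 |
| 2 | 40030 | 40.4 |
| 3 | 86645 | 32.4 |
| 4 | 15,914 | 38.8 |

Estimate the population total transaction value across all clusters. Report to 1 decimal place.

Population total = Σ Nₕ·x̄ₕ (each stratum's size times its mean).
123636·121.0 + 40030·40.4 + 86645·32.4 + 15914·38.8 = 14959956 + 1617212 + 2807298 + 617463.2 = 20001929.2.

20001929.2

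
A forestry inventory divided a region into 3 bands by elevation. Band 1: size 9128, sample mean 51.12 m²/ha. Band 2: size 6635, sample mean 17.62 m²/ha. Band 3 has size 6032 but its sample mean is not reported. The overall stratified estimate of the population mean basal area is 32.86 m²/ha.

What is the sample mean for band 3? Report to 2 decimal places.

21.99

N = 9128 + 6635 + 6032 = 21795.
Overall total = μ·N = 32.86·21795 = 716183.7.
Subtract the known strata: 9128·51.12 + 6635·17.62 = 583532.06.
Remaining total for band 3: 716183.7 − 583532.06 = 132651.64.
Divide by its size: 132651.64 / 6032 = 21.9913... → 21.99.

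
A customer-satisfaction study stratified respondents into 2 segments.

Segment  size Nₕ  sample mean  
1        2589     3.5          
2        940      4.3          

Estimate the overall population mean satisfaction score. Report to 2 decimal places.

3.71

N = 2589 + 940 = 3529.
The stratified mean weights each stratum mean by its population share Nₕ/N.
Σ Nₕx̄ₕ = 2589·3.5 + 940·4.3 = 9061.5 + 4042 = 13103.5.
Divide by N: 13103.5 / 3529 = 3.7131... → 3.71.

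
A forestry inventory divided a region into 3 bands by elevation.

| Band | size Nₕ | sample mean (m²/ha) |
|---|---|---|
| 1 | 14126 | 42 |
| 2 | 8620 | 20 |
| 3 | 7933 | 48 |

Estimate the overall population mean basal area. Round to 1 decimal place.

37.4

N = 14126 + 8620 + 7933 = 30679.
Overall mean = Σ (Nₕ/N)·x̄ₕ — weight by population share, not a simple average.
Σ Nₕx̄ₕ = 14126·42 + 8620·20 + 7933·48 = 593292 + 172400 + 380784 = 1146476.
Divide by N: 1146476 / 30679 = 37.370... → 37.4.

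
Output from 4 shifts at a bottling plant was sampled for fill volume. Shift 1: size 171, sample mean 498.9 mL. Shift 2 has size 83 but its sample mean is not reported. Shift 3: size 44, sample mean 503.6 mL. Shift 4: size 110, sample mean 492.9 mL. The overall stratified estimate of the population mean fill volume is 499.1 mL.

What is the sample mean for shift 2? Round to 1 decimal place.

N = 171 + 83 + 44 + 110 = 408.
Overall total = μ·N = 499.1·408 = 203632.8.
Subtract the known strata: 171·498.9 + 44·503.6 + 110·492.9 = 161689.3.
Remaining total for shift 2: 203632.8 − 161689.3 = 41943.5.
Divide by its size: 41943.5 / 83 = 505.343... → 505.3.

505.3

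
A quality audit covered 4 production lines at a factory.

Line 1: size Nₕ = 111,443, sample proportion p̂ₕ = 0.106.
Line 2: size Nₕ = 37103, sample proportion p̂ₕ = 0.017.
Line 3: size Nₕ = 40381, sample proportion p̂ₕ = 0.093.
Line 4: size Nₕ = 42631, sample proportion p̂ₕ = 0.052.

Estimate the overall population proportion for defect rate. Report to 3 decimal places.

0.080

Wₕ = Nₕ/N with N = 231558: 0.4813, 0.1602, 0.1744, 0.1841.
p̂_st = 0.4813·0.106 + 0.1602·0.017 + 0.1744·0.093 + 0.1841·0.052 ≈ 0.07953... → 0.080.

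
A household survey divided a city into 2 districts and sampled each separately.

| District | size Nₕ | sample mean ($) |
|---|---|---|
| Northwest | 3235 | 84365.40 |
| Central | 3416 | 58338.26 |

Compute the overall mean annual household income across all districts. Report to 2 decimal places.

N = 6651; weights Wₕ = Nₕ/N = (0.4864, 0.5136).
x̄_st = Σ Wₕ·x̄ₕ = 0.4864·84365.40 + 0.5136·58338.26 ≈ 70997.6793...
→ 70997.68.

70997.68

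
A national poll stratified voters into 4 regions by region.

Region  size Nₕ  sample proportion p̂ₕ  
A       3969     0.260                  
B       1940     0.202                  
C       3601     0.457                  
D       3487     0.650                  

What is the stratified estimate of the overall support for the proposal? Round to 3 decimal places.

0.411

Wₕ = Nₕ/N with N = 12997: 0.3054, 0.1493, 0.2771, 0.2683.
p̂_st = 0.3054·0.260 + 0.1493·0.202 + 0.2771·0.457 + 0.2683·0.650 ≈ 0.41056... → 0.411.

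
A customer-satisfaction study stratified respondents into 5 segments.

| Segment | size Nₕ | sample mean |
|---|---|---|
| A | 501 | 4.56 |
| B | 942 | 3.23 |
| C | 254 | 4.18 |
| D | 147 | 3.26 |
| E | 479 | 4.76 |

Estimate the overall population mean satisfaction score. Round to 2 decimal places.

3.94

x̄_st = (Σ Nₕx̄ₕ) / (Σ Nₕ) = (501·4.56 + 942·3.23 + 254·4.18 + 147·3.26 + 479·4.76) / 2323
= 9148.2 / 2323 = 3.9381... → 3.94.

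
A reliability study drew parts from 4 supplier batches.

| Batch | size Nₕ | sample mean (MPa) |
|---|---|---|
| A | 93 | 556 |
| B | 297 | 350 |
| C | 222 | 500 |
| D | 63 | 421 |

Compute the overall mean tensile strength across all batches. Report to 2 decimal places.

N = 675; weights Wₕ = Nₕ/N = (0.1378, 0.4400, 0.3289, 0.0933).
x̄_st = Σ Wₕ·x̄ₕ = 0.1378·556 + 0.4400·350 + 0.3289·500 + 0.0933·421 ≈ 434.3422...
→ 434.34.

434.34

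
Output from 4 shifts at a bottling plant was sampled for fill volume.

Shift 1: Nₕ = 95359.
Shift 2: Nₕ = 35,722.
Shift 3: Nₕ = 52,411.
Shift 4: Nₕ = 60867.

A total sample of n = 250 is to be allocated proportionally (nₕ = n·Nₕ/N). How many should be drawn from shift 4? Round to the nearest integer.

62

Share of shift 4 = 60867/244359 = 0.24909.
Allocate 250 × 0.24909 = 62.272... → 62.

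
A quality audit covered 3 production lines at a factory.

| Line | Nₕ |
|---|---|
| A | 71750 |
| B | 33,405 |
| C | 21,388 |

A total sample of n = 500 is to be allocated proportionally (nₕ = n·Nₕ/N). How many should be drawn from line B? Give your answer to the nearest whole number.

132

N = 71750 + 33405 + 21388 = 126543.
n_B = 500·33405/126543 = 131.991... → 132.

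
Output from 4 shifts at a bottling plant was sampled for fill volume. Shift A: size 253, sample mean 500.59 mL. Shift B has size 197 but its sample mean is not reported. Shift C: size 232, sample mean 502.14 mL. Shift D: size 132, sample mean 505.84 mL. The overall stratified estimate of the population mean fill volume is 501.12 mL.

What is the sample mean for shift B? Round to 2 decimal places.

N = 253 + 197 + 232 + 132 = 814.
Overall total = μ·N = 501.12·814 = 407911.68.
Subtract the known strata: 253·500.59 + 232·502.14 + 132·505.84 = 309916.63.
Remaining total for shift B: 407911.68 − 309916.63 = 97995.05.
Divide by its size: 97995.05 / 197 = 497.4368... → 497.44.

497.44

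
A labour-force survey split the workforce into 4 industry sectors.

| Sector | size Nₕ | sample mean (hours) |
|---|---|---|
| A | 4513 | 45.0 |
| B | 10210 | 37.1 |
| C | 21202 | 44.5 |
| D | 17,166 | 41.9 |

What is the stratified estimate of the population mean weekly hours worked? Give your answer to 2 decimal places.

42.28

N = 53091; weights Wₕ = Nₕ/N = (0.0850, 0.1923, 0.3994, 0.3233).
x̄_st = Σ Wₕ·x̄ₕ = 0.0850·45.0 + 0.1923·37.1 + 0.3994·44.5 + 0.3233·41.9 ≈ 42.2787...
→ 42.28.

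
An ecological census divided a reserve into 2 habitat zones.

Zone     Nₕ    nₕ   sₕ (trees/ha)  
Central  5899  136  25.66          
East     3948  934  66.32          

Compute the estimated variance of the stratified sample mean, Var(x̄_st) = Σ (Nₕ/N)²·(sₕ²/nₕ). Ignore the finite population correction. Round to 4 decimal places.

N = 9847. Term for each stratum: Wₕ²sₕ²/nₕ.
Var(x̄_st) = 1.7374940 + 0.7569873 = 2.4944813 → 2.4945.

2.4945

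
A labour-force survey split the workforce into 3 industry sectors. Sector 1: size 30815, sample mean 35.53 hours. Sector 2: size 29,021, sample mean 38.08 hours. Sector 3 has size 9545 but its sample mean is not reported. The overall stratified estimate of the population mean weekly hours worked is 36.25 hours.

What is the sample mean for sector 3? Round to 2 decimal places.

N = 30815 + 29021 + 9545 = 69381.
Overall total = μ·N = 36.25·69381 = 2515061.25.
Subtract the known strata: 30815·35.53 + 29021·38.08 = 2199976.63.
Remaining total for sector 3: 2515061.25 − 2199976.63 = 315084.62.
Divide by its size: 315084.62 / 9545 = 33.0104... → 33.01.

33.01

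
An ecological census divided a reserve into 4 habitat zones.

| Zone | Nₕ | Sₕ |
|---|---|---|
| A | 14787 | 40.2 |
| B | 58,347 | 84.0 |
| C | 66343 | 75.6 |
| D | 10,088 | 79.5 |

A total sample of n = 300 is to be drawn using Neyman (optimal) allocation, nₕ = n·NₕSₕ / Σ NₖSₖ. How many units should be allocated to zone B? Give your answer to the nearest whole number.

Σ NₕSₕ = 14787·40.2 + 58347·84.0 + 66343·75.6 + 10088·79.5 = 11313112.2.
Share for B: 4901148/11313112.2 = 0.43323.
n_B = 300 × 0.43323 = 129.968... → 130.

130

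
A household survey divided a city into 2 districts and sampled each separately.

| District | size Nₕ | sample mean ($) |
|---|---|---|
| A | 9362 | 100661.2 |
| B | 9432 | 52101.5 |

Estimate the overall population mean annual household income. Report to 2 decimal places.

76290.92

N = 9362 + 9432 = 18794.
The stratified mean weights each stratum mean by its population share Nₕ/N.
Σ Nₕx̄ₕ = 9362·100661.2 + 9432·52101.5 = 942390154.4 + 491421348 = 1433811502.4.
Divide by N: 1433811502.4 / 18794 = 76290.9174... → 76290.92.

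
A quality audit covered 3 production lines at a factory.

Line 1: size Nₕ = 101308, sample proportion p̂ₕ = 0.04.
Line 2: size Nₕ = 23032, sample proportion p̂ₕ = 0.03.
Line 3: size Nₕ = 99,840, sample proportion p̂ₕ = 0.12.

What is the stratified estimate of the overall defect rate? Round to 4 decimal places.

N = 101308 + 23032 + 99840 = 224180.
Overall proportion = Σ (Nₕ/N)·p̂ₕ.
Σ Nₕp̂ₕ = 4052.32 + 690.96 + 11980.8 = 16724.08.
16724.08 / 224180 = 0.074601... → 0.0746.

0.0746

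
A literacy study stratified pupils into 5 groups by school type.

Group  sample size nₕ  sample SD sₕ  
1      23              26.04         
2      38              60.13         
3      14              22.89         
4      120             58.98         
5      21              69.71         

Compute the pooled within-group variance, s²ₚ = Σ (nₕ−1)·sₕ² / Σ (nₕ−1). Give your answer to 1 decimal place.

Degrees of freedom: 22 + 37 + 13 + 119 + 20 = 211.
Σ(nₕ−1)sₕ² = 22·678.0816 + 37·3615.6169 + 13·523.9521 + 119·3478.6404 + 20·4859.4841 = 666654.8874.
s²ₚ = 666654.8874 / 211 = 3159.502... → 3159.5.

3159.5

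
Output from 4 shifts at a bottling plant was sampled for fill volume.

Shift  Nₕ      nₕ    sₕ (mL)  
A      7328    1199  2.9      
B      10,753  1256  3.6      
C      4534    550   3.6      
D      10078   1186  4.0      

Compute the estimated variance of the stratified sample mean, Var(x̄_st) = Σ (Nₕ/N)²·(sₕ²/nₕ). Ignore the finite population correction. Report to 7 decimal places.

N = 32693; Wₕ = Nₕ/N.
shift A: (7328/32693)²·2.9²/1199 = 0.0003524019
shift B: (10753/32693)²·3.6²/1256 = 0.0011162593
shift C: (4534/32693)²·3.6²/550 = 0.0004532062
shift D: (10078/32693)²·4.0²/1186 = 0.0012819599
Sum = 0.0032038273 → 0.0032038.

0.0032038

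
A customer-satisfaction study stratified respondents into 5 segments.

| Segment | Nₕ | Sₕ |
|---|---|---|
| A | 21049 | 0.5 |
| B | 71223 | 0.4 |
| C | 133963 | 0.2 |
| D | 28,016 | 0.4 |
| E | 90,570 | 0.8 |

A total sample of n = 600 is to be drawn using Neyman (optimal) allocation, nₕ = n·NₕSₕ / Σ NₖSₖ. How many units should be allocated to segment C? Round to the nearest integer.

A: NₕSₕ = 21049·0.5 = 10524.5
B: NₕSₕ = 71223·0.4 = 28489.2
C: NₕSₕ = 133963·0.2 = 26792.6
D: NₕSₕ = 28016·0.4 = 11206.4
E: NₕSₕ = 90570·0.8 = 72456
Σ NₕSₕ = 149468.7.
n_C = 600·26792.6/149468.7 = 107.551... → 108.

108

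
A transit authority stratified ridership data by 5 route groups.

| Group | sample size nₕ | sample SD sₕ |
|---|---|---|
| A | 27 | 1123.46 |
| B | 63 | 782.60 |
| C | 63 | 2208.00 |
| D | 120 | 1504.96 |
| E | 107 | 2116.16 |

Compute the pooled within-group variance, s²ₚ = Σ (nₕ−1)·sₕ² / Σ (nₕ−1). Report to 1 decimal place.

2979362.8

A: (27−1)·1123.46² = 26·1262162.3716 = 32816221.6616
B: (63−1)·782.60² = 62·612462.76 = 37972691.12
C: (63−1)·2208.00² = 62·4875264 = 302266368
D: (120−1)·1504.96² = 119·2264904.6016 = 269523647.5904
E: (107−1)·2116.16² = 106·4478133.1456 = 474682113.4336
Numerator = 1117261041.8056; denominator = Σ(nₕ−1) = 375.
s²ₚ = 1117261041.8056/375 = 2979362.778... → 2979362.8.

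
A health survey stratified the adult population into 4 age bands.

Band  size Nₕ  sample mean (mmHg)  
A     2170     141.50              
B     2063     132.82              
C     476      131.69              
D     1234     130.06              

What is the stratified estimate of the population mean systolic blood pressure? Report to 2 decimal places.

135.33

x̄_st = (Σ Nₕx̄ₕ) / (Σ Nₕ) = (2170·141.50 + 2063·132.82 + 476·131.69 + 1234·130.06) / 5943
= 804241.14 / 5943 = 135.3258... → 135.33.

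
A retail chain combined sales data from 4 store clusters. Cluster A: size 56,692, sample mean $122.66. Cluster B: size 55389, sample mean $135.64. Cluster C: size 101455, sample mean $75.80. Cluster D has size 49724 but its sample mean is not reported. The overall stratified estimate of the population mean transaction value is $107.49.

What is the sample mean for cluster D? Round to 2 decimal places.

123.50

N = 56692 + 55389 + 101455 + 49724 = 263260.
Overall total = μ·N = 107.49·263260 = 28297817.4.
Subtract the known strata: 56692·122.66 + 55389·135.64 + 101455·75.80 = 22157093.68.
Remaining total for cluster D: 28297817.4 − 22157093.68 = 6140723.72.
Divide by its size: 6140723.72 / 49724 = 123.4962... → 123.50.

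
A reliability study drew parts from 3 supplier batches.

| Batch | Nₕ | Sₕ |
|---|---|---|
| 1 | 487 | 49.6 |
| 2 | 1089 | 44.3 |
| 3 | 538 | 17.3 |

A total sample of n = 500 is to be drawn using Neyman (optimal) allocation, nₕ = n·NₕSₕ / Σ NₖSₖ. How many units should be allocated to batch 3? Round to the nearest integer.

1: NₕSₕ = 487·49.6 = 24155.2
2: NₕSₕ = 1089·44.3 = 48242.7
3: NₕSₕ = 538·17.3 = 9307.4
Σ NₕSₕ = 81705.3.
n_3 = 500·9307.4/81705.3 = 56.957... → 57.

57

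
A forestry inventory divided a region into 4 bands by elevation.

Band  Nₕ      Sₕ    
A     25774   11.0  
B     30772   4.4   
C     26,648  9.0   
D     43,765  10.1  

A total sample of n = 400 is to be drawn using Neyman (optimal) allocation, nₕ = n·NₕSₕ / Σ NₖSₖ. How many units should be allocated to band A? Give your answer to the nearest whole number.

Σ NₕSₕ = 25774·11.0 + 30772·4.4 + 26648·9.0 + 43765·10.1 = 1100769.3.
Share for A: 283514/1100769.3 = 0.25756.
n_A = 400 × 0.25756 = 103.024... → 103.

103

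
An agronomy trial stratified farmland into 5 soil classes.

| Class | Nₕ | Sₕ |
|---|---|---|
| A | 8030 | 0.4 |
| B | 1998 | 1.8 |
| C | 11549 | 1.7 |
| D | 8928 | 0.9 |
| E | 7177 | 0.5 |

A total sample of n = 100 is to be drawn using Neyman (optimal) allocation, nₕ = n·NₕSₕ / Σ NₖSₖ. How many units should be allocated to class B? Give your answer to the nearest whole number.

A: NₕSₕ = 8030·0.4 = 3212
B: NₕSₕ = 1998·1.8 = 3596.4
C: NₕSₕ = 11549·1.7 = 19633.3
D: NₕSₕ = 8928·0.9 = 8035.2
E: NₕSₕ = 7177·0.5 = 3588.5
Σ NₕSₕ = 38065.4.
n_B = 100·3596.4/38065.4 = 9.448... → 9.

9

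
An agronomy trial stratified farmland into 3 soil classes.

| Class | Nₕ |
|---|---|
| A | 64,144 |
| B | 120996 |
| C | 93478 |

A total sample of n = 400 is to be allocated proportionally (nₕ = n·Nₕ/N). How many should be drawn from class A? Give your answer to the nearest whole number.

92

N = 64144 + 120996 + 93478 = 278618.
n_A = 400·64144/278618 = 92.089... → 92.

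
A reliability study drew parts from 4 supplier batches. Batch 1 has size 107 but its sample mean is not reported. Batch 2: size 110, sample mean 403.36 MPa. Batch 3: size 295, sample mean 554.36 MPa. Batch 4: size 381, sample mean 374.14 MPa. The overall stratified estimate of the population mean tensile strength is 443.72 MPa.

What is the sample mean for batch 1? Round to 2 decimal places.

427.93

Σ Nₕx̄ₕ = N·μ, so 107·x̄_1 = 893·443.72 − (110·403.36 + 295·554.36 + 381·374.14).
= 396241.96 − 350453.14 = 45788.82.
x̄_1 = 45788.82 / 107 = 427.9329... → 427.93.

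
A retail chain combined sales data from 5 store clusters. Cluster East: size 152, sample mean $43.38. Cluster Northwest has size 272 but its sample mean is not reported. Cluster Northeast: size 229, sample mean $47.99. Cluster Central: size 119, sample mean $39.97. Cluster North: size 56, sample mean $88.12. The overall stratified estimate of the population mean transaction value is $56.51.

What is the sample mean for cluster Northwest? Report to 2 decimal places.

71.75

Σ Nₕx̄ₕ = N·μ, so 272·x̄_Northwest = 828·56.51 − (152·43.38 + 229·47.99 + 119·39.97 + 56·88.12).
= 46790.28 − 27274.62 = 19515.66.
x̄_Northwest = 19515.66 / 272 = 71.7488... → 71.75.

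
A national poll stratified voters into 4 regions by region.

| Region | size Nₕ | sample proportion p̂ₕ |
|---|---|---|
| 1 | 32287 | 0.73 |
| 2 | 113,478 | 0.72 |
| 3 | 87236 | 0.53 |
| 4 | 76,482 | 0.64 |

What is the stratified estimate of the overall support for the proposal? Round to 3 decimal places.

N = 32287 + 113478 + 87236 + 76482 = 309483.
Overall proportion = Σ (Nₕ/N)·p̂ₕ.
Σ Nₕp̂ₕ = 23569.51 + 81704.16 + 46235.08 + 48948.48 = 200457.23.
200457.23 / 309483 = 0.64772... → 0.648.

0.648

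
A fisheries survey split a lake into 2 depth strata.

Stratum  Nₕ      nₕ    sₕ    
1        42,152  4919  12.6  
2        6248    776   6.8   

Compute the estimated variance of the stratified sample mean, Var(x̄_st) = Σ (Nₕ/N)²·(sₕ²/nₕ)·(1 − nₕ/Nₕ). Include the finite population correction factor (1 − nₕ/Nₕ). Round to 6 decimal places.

0.022493

N = 48400; Wₕ = Nₕ/N.
stratum 1: (42152/48400)²·12.6²/4919·(1 − 4919/42152) = 0.021623190
stratum 2: (6248/48400)²·6.8²/776·(1 − 776/6248) = 0.000869666
Sum = 0.022492856 → 0.022493.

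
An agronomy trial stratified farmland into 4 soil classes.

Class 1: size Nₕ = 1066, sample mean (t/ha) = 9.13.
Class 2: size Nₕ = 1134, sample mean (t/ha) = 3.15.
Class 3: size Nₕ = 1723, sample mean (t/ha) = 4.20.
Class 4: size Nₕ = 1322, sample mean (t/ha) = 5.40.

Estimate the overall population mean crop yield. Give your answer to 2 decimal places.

5.28

N = 5245; weights Wₕ = Nₕ/N = (0.2032, 0.2162, 0.3285, 0.2520).
x̄_st = Σ Wₕ·x̄ₕ = 0.2032·9.13 + 0.2162·3.15 + 0.3285·4.20 + 0.2520·5.40 ≈ 5.2774...
→ 5.28.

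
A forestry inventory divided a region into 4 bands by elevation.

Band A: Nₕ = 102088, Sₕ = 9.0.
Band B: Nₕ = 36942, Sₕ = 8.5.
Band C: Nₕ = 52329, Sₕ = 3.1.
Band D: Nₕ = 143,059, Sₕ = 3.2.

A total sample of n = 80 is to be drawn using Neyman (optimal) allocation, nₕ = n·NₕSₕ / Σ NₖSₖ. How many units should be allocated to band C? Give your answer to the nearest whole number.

7

A: NₕSₕ = 102088·9.0 = 918792
B: NₕSₕ = 36942·8.5 = 314007
C: NₕSₕ = 52329·3.1 = 162219.9
D: NₕSₕ = 143059·3.2 = 457788.8
Σ NₕSₕ = 1852807.7.
n_C = 80·162219.9/1852807.7 = 7.004... → 7.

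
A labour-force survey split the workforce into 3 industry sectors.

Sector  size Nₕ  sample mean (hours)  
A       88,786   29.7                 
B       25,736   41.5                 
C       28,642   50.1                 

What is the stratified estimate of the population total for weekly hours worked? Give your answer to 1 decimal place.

A: 88786·29.7 = 2636944.2
B: 25736·41.5 = 1068044
C: 28642·50.1 = 1434964.2
τ̂ = Σ Nₕx̄ₕ = 5139952.4.

5139952.4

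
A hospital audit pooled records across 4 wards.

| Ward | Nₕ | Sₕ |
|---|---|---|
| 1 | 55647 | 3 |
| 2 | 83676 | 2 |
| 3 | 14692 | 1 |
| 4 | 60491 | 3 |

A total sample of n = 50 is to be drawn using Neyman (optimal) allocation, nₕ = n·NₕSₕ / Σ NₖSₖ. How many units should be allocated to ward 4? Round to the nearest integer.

1: NₕSₕ = 55647·3 = 166941
2: NₕSₕ = 83676·2 = 167352
3: NₕSₕ = 14692·1 = 14692
4: NₕSₕ = 60491·3 = 181473
Σ NₕSₕ = 530458.
n_4 = 50·181473/530458 = 17.105... → 17.

17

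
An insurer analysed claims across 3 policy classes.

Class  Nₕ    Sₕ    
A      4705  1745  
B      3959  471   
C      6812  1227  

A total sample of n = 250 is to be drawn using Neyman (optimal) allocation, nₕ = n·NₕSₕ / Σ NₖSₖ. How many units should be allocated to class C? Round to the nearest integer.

Σ NₕSₕ = 4705·1745 + 3959·471 + 6812·1227 = 18433238.
Share for C: 8358324/18433238 = 0.45344.
n_C = 250 × 0.45344 = 113.359... → 113.

113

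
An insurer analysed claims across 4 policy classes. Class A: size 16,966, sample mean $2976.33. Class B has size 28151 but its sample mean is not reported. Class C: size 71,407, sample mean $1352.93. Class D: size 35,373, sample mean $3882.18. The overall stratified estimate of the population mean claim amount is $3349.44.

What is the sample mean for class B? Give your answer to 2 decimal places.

Σ Nₕx̄ₕ = N·μ, so 28151·x̄_B = 151897·3349.44 − (16966·2976.33 + 71407·1352.93 + 35373·3882.18).
= 508769887.68 − 284429440.43 = 224340447.25.
x̄_B = 224340447.25 / 28151 = 7969.1822... → 7969.18.

7969.18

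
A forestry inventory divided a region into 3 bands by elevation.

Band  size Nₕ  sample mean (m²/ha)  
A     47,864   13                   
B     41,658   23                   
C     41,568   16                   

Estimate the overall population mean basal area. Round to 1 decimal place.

N = 131090; weights Wₕ = Nₕ/N = (0.3651, 0.3178, 0.3171).
x̄_st = Σ Wₕ·x̄ₕ = 0.3651·13 + 0.3178·23 + 0.3171·16 ≈ 17.129...
→ 17.1.

17.1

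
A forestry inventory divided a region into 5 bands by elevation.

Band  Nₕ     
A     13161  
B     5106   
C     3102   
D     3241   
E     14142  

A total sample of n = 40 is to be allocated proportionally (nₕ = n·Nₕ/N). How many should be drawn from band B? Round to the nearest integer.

N = 13161 + 5106 + 3102 + 3241 + 14142 = 38752.
n_B = 40·5106/38752 = 5.270... → 5.

5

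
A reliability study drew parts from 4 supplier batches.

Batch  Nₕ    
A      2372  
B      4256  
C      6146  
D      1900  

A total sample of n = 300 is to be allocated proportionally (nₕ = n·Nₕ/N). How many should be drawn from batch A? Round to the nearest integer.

Share of batch A = 2372/14674 = 0.16165.
Allocate 300 × 0.16165 = 48.494... → 48.

48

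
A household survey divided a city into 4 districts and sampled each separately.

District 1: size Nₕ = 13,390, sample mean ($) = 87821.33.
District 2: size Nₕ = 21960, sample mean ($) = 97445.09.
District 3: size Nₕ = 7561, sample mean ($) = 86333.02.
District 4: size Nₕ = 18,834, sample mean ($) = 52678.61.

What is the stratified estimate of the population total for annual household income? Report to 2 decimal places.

Estimate total by summing Nₕ·x̄ₕ over strata.
13390·87821.33 + 21960·97445.09 + 7561·86333.02 + 18834·52678.61 = 1175927608.7 + 2139894176.4 + 652763964.22 + 992148940.74 = 4960734690.06.

4960734690.06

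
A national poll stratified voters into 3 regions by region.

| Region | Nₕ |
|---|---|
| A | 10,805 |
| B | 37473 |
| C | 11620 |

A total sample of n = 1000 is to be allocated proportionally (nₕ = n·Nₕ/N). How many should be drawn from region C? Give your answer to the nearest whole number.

194

N = 10805 + 37473 + 11620 = 59898.
n_C = 1000·11620/59898 = 193.996... → 194.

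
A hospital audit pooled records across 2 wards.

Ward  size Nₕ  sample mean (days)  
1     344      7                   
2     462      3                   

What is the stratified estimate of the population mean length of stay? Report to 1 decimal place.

N = 344 + 462 = 806.
Weight each subgroup mean by Nₕ/N and sum.
Σ Nₕx̄ₕ = 344·7 + 462·3 = 2408 + 1386 = 3794.
Divide by N: 3794 / 806 = 4.707... → 4.7.

4.7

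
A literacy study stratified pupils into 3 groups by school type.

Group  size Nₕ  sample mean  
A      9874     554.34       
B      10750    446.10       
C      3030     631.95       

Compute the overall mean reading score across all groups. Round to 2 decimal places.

515.09

x̄_st = (Σ Nₕx̄ₕ) / (Σ Nₕ) = (9874·554.34 + 10750·446.10 + 3030·631.95) / 23654
= 12183936.66 / 23654 = 515.0899... → 515.09.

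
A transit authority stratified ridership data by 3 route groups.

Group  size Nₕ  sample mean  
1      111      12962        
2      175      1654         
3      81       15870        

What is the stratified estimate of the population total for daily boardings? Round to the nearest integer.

Estimate total by summing Nₕ·x̄ₕ over strata.
111·12962 + 175·1654 + 81·15870 = 1438782 + 289450 + 1285470 = 3013702.

3013702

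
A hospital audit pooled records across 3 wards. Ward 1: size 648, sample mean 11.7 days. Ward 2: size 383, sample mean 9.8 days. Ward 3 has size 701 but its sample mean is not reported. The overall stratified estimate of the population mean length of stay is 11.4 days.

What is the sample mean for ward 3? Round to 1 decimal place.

12.0

N = 648 + 383 + 701 = 1732.
Overall total = μ·N = 11.4·1732 = 19744.8.
Subtract the known strata: 648·11.7 + 383·9.8 = 11335.
Remaining total for ward 3: 19744.8 − 11335 = 8409.8.
Divide by its size: 8409.8 / 701 = 11.997... → 12.0.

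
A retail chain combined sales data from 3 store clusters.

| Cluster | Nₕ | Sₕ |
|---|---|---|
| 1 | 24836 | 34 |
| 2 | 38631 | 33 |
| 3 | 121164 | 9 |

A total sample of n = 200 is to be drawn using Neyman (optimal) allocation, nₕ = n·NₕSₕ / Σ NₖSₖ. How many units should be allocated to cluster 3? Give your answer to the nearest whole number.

Σ NₕSₕ = 24836·34 + 38631·33 + 121164·9 = 3209723.
Share for 3: 1090476/3209723 = 0.33974.
n_3 = 200 × 0.33974 = 67.948... → 68.

68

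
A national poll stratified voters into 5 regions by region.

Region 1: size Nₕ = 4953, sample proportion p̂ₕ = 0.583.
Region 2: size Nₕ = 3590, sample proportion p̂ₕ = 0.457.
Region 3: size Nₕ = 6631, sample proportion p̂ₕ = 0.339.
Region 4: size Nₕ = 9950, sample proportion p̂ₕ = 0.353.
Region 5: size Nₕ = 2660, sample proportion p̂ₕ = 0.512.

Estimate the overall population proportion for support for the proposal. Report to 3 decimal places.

Wₕ = Nₕ/N with N = 27784: 0.1783, 0.1292, 0.2387, 0.3581, 0.0957.
p̂_st = 0.1783·0.583 + 0.1292·0.457 + 0.2387·0.339 + 0.3581·0.353 + 0.0957·0.512 ≈ 0.41932... → 0.419.

0.419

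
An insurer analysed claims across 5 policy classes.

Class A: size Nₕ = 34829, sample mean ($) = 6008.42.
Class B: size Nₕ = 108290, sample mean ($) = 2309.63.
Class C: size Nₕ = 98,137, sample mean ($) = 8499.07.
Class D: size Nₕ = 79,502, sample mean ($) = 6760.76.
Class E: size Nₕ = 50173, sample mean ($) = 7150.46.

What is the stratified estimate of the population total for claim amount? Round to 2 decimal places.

2189704296.57

A: 34829·6008.42 = 209267260.18
B: 108290·2309.63 = 250109832.7
C: 98137·8499.07 = 834073232.59
D: 79502·6760.76 = 537493941.52
E: 50173·7150.46 = 358760029.58
τ̂ = Σ Nₕx̄ₕ = 2189704296.57.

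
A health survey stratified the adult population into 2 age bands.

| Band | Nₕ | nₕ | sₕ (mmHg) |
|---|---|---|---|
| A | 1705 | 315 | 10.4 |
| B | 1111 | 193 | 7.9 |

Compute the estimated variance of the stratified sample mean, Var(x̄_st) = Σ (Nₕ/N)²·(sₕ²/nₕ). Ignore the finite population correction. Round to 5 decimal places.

0.17621

N = 2816; Wₕ = Nₕ/N.
band A: (1705/2816)²·10.4²/315 = 0.12587503
band B: (1111/2816)²·7.9²/193 = 0.05033380
Sum = 0.17620883 → 0.17621.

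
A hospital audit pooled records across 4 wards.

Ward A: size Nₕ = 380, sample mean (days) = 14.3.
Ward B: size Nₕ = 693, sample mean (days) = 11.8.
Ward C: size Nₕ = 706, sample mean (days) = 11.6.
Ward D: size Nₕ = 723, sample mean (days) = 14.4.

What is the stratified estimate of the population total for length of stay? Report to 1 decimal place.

32212.2

Estimate total by summing Nₕ·x̄ₕ over strata.
380·14.3 + 693·11.8 + 706·11.6 + 723·14.4 = 5434 + 8177.4 + 8189.6 + 10411.2 = 32212.2.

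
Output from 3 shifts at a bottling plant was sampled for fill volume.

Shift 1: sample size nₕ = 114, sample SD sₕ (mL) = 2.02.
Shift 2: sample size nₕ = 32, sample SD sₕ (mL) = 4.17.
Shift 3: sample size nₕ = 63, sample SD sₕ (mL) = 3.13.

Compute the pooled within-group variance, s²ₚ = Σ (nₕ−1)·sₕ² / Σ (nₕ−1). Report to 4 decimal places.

7.8036

Degrees of freedom: 113 + 31 + 62 = 206.
Σ(nₕ−1)sₕ² = 113·4.0804 + 31·17.3889 + 62·9.7969 = 1607.5489.
s²ₚ = 1607.5489 / 206 = 7.803635... → 7.8036.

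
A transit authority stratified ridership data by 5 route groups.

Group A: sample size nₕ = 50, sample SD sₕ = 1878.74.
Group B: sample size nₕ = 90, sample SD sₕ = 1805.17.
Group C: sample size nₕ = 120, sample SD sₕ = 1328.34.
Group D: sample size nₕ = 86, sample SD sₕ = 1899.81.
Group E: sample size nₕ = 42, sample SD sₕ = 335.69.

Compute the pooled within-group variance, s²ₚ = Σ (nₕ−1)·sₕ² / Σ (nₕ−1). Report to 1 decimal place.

2570118.0

Degrees of freedom: 49 + 89 + 119 + 85 + 41 = 383.
Σ(nₕ−1)sₕ² = 49·3529663.9876 + 89·3258638.7289 + 119·1764487.1556 + 85·3609278.0361 + 41·112687.7761 = 984355185.6695.
s²ₚ = 984355185.6695 / 383 = 2570117.978... → 2570118.0.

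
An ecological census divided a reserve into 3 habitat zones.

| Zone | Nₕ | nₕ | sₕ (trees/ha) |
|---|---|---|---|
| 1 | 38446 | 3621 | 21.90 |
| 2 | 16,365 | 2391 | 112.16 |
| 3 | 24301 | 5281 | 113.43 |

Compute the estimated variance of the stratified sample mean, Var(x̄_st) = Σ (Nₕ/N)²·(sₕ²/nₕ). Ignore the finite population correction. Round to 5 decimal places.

N = 79112; Wₕ = Nₕ/N.
zone 1: (38446/79112)²·21.90²/3621 = 0.03128076
zone 2: (16365/79112)²·112.16²/2391 = 0.22513536
zone 3: (24301/79112)²·113.43²/5281 = 0.22988110
Sum = 0.48629722 → 0.48630.

0.48630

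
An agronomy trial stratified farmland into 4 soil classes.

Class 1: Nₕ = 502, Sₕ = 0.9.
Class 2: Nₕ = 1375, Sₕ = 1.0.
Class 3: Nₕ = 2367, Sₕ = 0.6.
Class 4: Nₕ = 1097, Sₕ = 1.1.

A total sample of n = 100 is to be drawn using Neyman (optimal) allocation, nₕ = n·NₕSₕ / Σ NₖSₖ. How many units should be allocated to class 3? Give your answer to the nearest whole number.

Σ NₕSₕ = 502·0.9 + 1375·1.0 + 2367·0.6 + 1097·1.1 = 4453.7.
Share for 3: 1420.2/4453.7 = 0.31888.
n_3 = 100 × 0.31888 = 31.888... → 32.

32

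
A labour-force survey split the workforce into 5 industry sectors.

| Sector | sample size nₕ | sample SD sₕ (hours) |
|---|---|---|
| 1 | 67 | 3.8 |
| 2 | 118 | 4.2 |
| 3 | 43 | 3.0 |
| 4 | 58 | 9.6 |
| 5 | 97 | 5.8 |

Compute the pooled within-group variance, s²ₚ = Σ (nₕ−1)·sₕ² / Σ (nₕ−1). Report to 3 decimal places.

31.422

Degrees of freedom: 66 + 117 + 42 + 57 + 96 = 378.
Σ(nₕ−1)sₕ² = 66·14.44 + 117·17.64 + 42·9 + 57·92.16 + 96·33.64 = 11877.48.
s²ₚ = 11877.48 / 378 = 31.42190... → 31.422.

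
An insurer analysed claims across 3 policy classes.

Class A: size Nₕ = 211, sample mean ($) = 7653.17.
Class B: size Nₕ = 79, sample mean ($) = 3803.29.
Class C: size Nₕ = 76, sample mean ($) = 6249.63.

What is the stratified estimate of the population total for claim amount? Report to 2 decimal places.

2390250.66

Population total = Σ Nₕ·x̄ₕ (each stratum's size times its mean).
211·7653.17 + 79·3803.29 + 76·6249.63 = 1614818.87 + 300459.91 + 474971.88 = 2390250.66.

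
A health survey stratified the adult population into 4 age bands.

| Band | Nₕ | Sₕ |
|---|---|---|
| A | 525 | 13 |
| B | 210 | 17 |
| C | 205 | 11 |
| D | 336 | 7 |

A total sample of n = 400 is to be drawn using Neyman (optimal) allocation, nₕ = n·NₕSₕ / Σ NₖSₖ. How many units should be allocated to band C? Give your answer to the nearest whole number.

A: NₕSₕ = 525·13 = 6825
B: NₕSₕ = 210·17 = 3570
C: NₕSₕ = 205·11 = 2255
D: NₕSₕ = 336·7 = 2352
Σ NₕSₕ = 15002.
n_C = 400·2255/15002 = 60.125... → 60.

60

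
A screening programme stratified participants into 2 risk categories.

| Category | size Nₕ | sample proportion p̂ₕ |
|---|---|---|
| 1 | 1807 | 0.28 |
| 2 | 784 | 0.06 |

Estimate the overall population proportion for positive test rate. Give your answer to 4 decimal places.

0.2134

Wₕ = Nₕ/N with N = 2591: 0.6974, 0.3026.
p̂_st = 0.6974·0.28 + 0.3026·0.06 ≈ 0.213431... → 0.2134.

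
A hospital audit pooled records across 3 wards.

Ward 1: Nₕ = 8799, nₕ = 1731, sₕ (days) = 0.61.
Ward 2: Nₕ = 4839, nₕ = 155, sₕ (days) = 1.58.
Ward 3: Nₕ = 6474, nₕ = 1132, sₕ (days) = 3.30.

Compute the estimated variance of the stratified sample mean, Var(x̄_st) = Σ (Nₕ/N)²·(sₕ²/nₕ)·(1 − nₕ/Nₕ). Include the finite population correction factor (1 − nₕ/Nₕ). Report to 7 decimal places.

N = 20112. Term for each stratum: Wₕ²sₕ²/nₕ·(1−nₕ/Nₕ).
Var(x̄_st) = 0.0000330508 + 0.0009024943 + 0.0008225220 = 0.0017580671 → 0.0017581.

0.0017581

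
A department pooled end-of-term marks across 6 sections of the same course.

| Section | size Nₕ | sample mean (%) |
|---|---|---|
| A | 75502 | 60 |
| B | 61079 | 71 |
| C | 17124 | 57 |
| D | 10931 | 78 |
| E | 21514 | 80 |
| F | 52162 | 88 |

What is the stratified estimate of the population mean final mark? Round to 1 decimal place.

71.4

N = 238312; weights Wₕ = Nₕ/N = (0.3168, 0.2563, 0.0719, 0.0459, 0.0903, 0.2189).
x̄_st = Σ Wₕ·x̄ₕ = 0.3168·60 + 0.2563·71 + 0.0719·57 + 0.0459·78 + 0.0903·80 + 0.2189·88 ≈ 71.364...
→ 71.4.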